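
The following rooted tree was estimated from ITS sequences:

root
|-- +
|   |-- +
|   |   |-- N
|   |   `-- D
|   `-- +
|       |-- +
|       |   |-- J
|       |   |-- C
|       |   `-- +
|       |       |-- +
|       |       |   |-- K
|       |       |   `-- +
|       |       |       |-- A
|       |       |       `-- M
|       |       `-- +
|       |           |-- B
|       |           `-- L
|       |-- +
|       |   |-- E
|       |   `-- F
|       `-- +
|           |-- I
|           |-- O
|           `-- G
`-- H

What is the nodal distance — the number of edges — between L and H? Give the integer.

7

The MRCA of L and H is the root of the tree.
From L up to that node: 6 branches. From H up to the same node: 1 branch. Total: 6 + 1 = 7.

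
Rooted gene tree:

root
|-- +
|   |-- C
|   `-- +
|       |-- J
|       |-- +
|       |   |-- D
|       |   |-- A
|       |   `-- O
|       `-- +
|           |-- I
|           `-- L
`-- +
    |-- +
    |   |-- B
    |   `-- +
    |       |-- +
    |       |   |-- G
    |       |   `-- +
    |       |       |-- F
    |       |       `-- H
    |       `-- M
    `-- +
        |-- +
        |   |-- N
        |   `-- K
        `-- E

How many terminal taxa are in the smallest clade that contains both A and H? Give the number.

The MRCA of A and H is the root, so the clade is the entire tree.
That clade contains 15 terminal taxa: A, B, C, D, E, F, G, H, I, J, K, L, M, N, O.

15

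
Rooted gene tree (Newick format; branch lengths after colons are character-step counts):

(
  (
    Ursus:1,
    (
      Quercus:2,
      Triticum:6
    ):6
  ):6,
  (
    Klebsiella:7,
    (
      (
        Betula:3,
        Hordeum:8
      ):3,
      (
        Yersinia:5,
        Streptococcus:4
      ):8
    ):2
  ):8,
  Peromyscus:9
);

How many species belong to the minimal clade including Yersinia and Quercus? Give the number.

The MRCA of Yersinia and Quercus is the root, so the clade is the entire tree.
That clade contains 9 terminal taxa: Betula, Hordeum, Klebsiella, Peromyscus, Quercus, Streptococcus, Triticum, Ursus, Yersinia.

9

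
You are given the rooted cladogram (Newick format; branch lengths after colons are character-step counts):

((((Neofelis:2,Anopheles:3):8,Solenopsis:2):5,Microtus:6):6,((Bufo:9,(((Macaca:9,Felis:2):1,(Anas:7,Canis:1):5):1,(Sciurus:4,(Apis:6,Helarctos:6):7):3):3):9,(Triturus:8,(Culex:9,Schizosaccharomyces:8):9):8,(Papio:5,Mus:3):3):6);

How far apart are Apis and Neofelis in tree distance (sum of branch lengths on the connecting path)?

The path runs Apis → … → MRCA → … → Neofelis; the MRCA is the root of the tree.
Branch lengths along that path: 6 + 7 + 3 + 3 + 9 + 6 + 6 + 5 + 8 + 2 = 55.

55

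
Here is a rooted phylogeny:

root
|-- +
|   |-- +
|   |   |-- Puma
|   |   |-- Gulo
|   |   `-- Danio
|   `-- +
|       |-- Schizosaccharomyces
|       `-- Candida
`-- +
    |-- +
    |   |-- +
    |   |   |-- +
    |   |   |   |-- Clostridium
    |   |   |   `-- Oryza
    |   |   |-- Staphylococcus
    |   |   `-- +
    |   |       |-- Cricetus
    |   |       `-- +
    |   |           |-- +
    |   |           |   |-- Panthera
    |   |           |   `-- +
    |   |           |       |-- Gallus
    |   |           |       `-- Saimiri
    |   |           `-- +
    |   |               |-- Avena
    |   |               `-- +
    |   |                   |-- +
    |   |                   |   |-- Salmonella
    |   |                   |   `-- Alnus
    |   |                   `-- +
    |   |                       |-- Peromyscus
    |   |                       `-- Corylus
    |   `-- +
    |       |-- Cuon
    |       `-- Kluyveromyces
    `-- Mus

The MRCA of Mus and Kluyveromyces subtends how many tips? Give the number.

15

The MRCA of Mus and Kluyveromyces is the node subtending ((((Clostridium,Oryza),Staphylococcus,(Cricetus,((Panthera,(Gallus,Saimiri)),(Avena,((Salmonella,Alnus),(Peromyscus,Corylus)))))),(Cuon,Kluyveromyces)),Mus).
That clade contains 15 terminal taxa: Alnus, Avena, Clostridium, Corylus, Cricetus, Cuon, Gallus, Kluyveromyces, Mus, Oryza, Panthera, Peromyscus, Saimiri, Salmonella, Staphylococcus.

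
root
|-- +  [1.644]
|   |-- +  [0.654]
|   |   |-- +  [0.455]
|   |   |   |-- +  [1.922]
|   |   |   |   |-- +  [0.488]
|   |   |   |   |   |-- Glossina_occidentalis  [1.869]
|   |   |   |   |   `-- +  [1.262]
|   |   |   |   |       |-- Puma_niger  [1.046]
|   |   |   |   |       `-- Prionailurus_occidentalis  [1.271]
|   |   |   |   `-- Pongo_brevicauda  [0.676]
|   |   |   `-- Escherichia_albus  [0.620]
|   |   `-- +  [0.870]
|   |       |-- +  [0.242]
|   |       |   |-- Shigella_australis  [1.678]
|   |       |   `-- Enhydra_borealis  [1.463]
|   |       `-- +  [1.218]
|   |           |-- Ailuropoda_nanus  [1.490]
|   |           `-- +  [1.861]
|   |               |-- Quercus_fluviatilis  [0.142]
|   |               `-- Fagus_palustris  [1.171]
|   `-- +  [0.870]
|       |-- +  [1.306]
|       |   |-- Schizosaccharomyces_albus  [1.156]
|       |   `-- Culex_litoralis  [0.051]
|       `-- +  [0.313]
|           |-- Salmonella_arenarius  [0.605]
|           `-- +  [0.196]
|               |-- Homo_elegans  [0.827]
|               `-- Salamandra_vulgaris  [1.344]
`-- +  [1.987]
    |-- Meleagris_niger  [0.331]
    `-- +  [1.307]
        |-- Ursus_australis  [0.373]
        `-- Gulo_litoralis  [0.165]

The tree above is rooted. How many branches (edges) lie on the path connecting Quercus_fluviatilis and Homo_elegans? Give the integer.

The MRCA of Quercus_fluviatilis and Homo_elegans is the node subtending (((((Glossina_occidentalis,(Puma_niger,Prionailurus_occidentalis)),Pongo_brevicauda),Escherichia_albus),((Shigella_australis,Enhydra_borealis),(Ailuropoda_nanus,(Quercus_fluviatilis,Fagus_palustris)))),((Schizosaccharomyces_albus,Culex_litoralis),(Salmonella_arenarius,(Homo_elegans,Salamandra_vulgaris)))).
From Quercus_fluviatilis up to that node: 5 branches. From Homo_elegans up to the same node: 4 branches. Total: 5 + 4 = 9.

9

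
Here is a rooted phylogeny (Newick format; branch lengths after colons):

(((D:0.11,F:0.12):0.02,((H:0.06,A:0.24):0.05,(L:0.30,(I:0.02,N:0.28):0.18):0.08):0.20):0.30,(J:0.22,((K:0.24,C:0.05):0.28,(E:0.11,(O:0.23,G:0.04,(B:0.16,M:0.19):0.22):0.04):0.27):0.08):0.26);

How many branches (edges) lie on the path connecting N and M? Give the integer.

11

The MRCA of N and M is the root of the tree.
From N up to that node: 5 branches. From M up to the same node: 6 branches. Total: 5 + 6 = 11.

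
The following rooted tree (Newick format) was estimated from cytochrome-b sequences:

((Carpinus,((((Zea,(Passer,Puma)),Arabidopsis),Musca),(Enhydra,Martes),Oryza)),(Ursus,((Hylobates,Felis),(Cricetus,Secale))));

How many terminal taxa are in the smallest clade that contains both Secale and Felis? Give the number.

The MRCA of Secale and Felis is the node subtending ((Hylobates,Felis),(Cricetus,Secale)).
That clade contains 4 terminal taxa: Cricetus, Felis, Hylobates, Secale.

4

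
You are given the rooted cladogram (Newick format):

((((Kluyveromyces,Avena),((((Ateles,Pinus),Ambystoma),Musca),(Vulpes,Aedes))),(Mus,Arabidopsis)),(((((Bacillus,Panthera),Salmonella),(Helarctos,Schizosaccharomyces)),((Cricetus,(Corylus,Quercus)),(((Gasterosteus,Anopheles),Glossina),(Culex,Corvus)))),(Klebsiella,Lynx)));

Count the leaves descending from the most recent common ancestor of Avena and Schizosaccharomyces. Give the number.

The MRCA of Avena and Schizosaccharomyces is the root, so the clade is the entire tree.
That clade contains 25 terminal taxa: Aedes, Ambystoma, Anopheles, Arabidopsis, Ateles, Avena, Bacillus, Corvus, Corylus, Cricetus, Culex, Gasterosteus, Glossina, Helarctos, Klebsiella, Kluyveromyces, Lynx, Mus, Musca, Panthera, Pinus, Quercus, Salmonella, Schizosaccharomyces, Vulpes.

25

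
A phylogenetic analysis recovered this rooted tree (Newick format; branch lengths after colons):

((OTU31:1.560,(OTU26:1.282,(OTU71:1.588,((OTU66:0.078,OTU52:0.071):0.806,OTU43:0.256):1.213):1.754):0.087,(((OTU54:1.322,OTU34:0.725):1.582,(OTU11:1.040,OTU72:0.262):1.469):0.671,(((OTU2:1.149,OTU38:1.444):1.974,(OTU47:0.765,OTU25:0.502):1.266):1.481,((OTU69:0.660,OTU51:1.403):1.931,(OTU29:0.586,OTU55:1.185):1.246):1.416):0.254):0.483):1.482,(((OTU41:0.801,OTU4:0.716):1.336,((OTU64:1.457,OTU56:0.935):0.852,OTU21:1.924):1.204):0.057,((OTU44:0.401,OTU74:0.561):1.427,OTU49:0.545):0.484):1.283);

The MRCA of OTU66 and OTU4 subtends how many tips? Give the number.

The MRCA of OTU66 and OTU4 is the root, so the clade is the entire tree.
That clade contains 26 terminal taxa: OTU11, OTU2, OTU21, OTU25, OTU26, OTU29, OTU31, OTU34, OTU38, OTU4, OTU41, OTU43, OTU44, OTU47, OTU49, OTU51, OTU52, OTU54, OTU55, OTU56, OTU64, OTU66, OTU69, OTU71, OTU72, OTU74.

26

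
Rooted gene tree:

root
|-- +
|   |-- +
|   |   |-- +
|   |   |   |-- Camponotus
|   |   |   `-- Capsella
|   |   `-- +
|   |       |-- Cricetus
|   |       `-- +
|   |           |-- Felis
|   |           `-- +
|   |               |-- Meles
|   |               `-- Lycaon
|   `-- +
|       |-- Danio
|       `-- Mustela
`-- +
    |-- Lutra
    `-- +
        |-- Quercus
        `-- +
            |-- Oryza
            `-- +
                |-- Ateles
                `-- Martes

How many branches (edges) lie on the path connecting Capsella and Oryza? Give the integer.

8

The MRCA of Capsella and Oryza is the root of the tree.
From Capsella up to that node: 4 branches. From Oryza up to the same node: 4 branches. Total: 4 + 4 = 8.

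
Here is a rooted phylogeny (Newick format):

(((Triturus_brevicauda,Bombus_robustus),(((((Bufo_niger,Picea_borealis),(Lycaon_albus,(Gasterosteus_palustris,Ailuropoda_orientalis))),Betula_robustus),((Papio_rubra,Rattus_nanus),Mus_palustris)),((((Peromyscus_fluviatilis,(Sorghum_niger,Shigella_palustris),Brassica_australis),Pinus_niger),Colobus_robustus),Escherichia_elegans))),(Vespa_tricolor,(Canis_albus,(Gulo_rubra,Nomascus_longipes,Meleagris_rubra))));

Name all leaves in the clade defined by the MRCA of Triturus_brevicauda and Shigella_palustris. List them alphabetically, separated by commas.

Ailuropoda_orientalis, Betula_robustus, Bombus_robustus, Brassica_australis, Bufo_niger, Colobus_robustus, Escherichia_elegans, Gasterosteus_palustris, Lycaon_albus, Mus_palustris, Papio_rubra, Peromyscus_fluviatilis, Picea_borealis, Pinus_niger, Rattus_nanus, Shigella_palustris, Sorghum_niger, Triturus_brevicauda

Tracing Triturus_brevicauda: it sits inside (Triturus_brevicauda,Bombus_robustus).
Tracing Shigella_palustris: it sits inside (Sorghum_niger,Shigella_palustris).
The smallest clade enclosing both is ((Triturus_brevicauda,Bombus_robustus),(((((Bufo_niger,Picea_borealis),(Lycaon_albus,(Gasterosteus_palustris,Ailuropoda_orientalis))),Betula_robustus),((Papio_rubra,Rattus_nanus),Mus_palustris)),((((Peromyscus_fluviatilis,(Sorghum_niger,Shigella_palustris),Brassica_australis),Pinus_niger),Colobus_robustus),Escherichia_elegans))); the answer is its 18 terminal taxa in alphabetical order.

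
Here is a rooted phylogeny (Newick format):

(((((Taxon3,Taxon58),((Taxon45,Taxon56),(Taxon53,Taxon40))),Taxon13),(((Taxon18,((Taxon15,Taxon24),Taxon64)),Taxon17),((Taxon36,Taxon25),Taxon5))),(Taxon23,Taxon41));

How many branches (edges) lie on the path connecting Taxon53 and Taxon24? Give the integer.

The MRCA of Taxon53 and Taxon24 is the node subtending ((((Taxon3,Taxon58),((Taxon45,Taxon56),(Taxon53,Taxon40))),Taxon13),(((Taxon18,((Taxon15,Taxon24),Taxon64)),Taxon17),((Taxon36,Taxon25),Taxon5))).
From Taxon53 up to that node: 5 branches. From Taxon24 up to the same node: 6 branches. Total: 5 + 6 = 11.

11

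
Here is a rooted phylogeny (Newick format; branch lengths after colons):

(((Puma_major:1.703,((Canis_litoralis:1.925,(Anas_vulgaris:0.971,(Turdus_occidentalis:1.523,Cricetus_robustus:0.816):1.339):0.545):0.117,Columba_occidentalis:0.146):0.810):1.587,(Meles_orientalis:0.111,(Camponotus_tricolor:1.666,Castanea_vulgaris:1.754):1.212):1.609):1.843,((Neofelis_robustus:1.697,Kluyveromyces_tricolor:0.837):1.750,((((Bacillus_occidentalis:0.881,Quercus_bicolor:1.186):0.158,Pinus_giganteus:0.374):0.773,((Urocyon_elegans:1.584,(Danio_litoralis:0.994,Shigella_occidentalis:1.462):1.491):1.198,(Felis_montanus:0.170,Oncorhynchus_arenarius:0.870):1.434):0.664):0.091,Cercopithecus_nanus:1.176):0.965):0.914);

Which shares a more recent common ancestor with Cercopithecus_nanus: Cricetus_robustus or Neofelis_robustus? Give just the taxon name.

Neofelis_robustus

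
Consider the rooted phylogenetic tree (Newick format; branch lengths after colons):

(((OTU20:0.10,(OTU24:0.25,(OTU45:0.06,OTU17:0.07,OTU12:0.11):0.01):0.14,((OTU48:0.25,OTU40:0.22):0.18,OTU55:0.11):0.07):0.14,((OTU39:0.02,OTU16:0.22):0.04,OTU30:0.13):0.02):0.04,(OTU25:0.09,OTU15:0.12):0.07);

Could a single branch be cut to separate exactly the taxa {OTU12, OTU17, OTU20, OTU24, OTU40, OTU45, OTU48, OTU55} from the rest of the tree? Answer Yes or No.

The most recent common ancestor of these taxa subtends (OTU20,(OTU24,(OTU45,OTU17,OTU12)),((OTU48,OTU40),OTU55)).
That clade has exactly 8 tips — every listed taxon and nothing else — so the group is monophyletic.

Yes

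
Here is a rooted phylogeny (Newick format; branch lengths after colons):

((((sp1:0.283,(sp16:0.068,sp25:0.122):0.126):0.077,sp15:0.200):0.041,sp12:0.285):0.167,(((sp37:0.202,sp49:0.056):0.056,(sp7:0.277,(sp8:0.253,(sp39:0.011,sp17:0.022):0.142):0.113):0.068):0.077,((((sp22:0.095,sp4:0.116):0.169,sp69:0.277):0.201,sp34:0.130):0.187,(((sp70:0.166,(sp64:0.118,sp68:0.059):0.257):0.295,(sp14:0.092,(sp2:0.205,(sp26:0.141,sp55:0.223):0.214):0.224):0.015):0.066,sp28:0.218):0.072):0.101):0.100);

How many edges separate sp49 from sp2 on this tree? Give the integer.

The MRCA of sp49 and sp2 is the node subtending (((sp37,sp49),(sp7,(sp8,(sp39,sp17)))),((((sp22,sp4),sp69),sp34),(((sp70,(sp64,sp68)),(sp14,(sp2,(sp26,sp55)))),sp28))).
From sp49 up to that node: 3 branches. From sp2 up to the same node: 6 branches. Total: 3 + 6 = 9.

9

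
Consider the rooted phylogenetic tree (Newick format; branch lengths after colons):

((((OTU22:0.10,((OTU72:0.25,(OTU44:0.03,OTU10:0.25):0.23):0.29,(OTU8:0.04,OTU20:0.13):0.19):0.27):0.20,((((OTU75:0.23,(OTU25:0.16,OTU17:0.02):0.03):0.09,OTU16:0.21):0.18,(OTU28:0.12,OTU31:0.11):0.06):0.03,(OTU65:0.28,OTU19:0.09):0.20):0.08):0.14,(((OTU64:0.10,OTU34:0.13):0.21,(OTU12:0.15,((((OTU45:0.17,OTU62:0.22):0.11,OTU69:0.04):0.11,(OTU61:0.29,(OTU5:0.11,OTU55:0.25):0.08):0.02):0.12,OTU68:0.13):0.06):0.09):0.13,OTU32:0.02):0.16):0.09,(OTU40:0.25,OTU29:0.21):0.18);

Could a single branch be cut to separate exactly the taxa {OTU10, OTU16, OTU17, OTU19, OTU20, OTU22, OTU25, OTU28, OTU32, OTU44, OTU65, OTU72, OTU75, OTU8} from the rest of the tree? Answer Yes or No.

The MRCA of the listed taxa subtends (((OTU22,((OTU72,(OTU44,OTU10)),(OTU8,OTU20))),((((OTU75,(OTU25,OTU17)),OTU16),(OTU28,OTU31)),(OTU65,OTU19))),(((OTU64,OTU34),(OTU12,((((OTU45,OTU62),OTU69),(OTU61,(OTU5,OTU55))),OTU68))),OTU32)).
That clade also contains OTU12, OTU31, OTU34, OTU45, OTU5, OTU55, OTU61, OTU62, OTU64, OTU68, OTU69, which are not in the proposed group, so the group is not monophyletic.

No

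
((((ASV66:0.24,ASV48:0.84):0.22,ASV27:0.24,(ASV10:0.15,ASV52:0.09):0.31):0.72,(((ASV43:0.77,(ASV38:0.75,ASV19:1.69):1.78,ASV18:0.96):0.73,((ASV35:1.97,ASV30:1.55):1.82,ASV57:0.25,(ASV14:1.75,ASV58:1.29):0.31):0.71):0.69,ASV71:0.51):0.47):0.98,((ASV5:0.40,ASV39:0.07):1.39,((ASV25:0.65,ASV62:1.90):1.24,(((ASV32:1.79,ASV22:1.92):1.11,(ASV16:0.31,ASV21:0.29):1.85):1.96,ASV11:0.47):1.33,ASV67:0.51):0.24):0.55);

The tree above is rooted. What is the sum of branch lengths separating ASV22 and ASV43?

10.75

The path runs ASV22 → … → MRCA → … → ASV43; the MRCA is the root of the tree.
Branch lengths along that path: 1.92 + 1.11 + 1.96 + 1.33 + 0.24 + 0.55 + 0.98 + 0.47 + 0.69 + 0.73 + 0.77 = 10.75.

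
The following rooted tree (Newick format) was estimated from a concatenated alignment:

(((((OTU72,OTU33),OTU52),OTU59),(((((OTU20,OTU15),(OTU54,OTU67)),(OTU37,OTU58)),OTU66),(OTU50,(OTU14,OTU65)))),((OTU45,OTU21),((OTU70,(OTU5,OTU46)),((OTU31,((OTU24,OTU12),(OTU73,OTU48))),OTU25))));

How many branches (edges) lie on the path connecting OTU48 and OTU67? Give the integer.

The MRCA of OTU48 and OTU67 is the root of the tree.
From OTU48 up to that node: 7 branches. From OTU67 up to the same node: 7 branches. Total: 7 + 7 = 14.

14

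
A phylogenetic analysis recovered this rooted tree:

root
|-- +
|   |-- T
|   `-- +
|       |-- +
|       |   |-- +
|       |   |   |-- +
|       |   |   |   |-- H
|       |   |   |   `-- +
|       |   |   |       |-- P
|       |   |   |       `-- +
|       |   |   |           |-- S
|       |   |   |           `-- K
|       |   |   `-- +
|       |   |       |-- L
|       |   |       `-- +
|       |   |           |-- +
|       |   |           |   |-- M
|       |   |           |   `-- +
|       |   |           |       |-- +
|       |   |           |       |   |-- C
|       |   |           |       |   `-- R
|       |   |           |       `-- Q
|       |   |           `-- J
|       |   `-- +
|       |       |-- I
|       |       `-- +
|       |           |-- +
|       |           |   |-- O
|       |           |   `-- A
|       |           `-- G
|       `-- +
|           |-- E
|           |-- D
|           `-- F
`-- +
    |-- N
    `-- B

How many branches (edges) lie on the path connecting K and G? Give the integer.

8

The MRCA of K and G is the node subtending (((H,(P,(S,K))),(L,((M,((C,R),Q)),J))),(I,((O,A),G))).
From K up to that node: 5 branches. From G up to the same node: 3 branches. Total: 5 + 3 = 8.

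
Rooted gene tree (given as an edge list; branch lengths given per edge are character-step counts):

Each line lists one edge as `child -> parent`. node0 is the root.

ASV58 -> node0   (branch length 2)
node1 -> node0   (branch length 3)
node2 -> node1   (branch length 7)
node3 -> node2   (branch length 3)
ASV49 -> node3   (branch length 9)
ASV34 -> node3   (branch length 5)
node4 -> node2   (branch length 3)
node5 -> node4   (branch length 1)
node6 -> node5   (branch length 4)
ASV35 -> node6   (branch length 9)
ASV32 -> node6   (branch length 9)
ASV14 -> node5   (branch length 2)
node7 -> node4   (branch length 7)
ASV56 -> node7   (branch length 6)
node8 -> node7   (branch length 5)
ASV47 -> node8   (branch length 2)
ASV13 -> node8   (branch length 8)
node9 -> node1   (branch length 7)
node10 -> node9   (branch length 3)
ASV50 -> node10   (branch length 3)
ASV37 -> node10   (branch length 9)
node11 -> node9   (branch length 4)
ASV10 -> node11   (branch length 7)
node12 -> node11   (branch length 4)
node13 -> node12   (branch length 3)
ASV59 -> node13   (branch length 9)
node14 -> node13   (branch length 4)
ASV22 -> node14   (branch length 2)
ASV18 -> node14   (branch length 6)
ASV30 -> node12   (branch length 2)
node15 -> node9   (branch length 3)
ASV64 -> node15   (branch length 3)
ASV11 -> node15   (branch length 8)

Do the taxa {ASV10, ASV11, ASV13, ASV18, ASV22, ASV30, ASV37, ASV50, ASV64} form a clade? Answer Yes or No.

No

The MRCA of the listed taxa subtends (((ASV49,ASV34),(((ASV35,ASV32),ASV14),(ASV56,(ASV47,ASV13)))),((ASV50,ASV37),(ASV10,((ASV59,(ASV22,ASV18)),ASV30)),(ASV64,ASV11))).
That clade also contains ASV14, ASV32, ASV34, ASV35, ASV47, ASV49, ASV56, ASV59, which are not in the proposed group, so the group is not monophyletic.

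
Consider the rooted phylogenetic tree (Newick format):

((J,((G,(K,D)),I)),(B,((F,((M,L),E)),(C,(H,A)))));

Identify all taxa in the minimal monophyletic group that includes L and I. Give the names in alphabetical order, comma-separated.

A, B, C, D, E, F, G, H, I, J, K, L, M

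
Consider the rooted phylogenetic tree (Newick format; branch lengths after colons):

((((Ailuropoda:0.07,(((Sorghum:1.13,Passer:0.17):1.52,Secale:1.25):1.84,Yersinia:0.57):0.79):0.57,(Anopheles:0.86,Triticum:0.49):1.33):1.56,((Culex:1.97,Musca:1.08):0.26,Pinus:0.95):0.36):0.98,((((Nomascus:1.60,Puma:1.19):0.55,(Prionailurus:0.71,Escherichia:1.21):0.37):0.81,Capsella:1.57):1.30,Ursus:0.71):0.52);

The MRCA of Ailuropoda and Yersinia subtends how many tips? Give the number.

The MRCA of Ailuropoda and Yersinia is the node subtending (Ailuropoda,(((Sorghum,Passer),Secale),Yersinia)).
That clade contains 5 terminal taxa: Ailuropoda, Passer, Secale, Sorghum, Yersinia.

5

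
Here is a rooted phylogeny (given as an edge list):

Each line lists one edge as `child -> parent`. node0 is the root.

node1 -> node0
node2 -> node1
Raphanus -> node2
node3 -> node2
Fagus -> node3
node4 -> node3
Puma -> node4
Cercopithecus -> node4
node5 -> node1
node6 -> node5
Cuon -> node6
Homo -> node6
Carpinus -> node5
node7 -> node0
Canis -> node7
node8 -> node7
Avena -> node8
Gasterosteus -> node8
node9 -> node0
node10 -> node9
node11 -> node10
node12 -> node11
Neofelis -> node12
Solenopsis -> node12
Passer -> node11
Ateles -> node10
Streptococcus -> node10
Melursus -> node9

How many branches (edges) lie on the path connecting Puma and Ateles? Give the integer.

8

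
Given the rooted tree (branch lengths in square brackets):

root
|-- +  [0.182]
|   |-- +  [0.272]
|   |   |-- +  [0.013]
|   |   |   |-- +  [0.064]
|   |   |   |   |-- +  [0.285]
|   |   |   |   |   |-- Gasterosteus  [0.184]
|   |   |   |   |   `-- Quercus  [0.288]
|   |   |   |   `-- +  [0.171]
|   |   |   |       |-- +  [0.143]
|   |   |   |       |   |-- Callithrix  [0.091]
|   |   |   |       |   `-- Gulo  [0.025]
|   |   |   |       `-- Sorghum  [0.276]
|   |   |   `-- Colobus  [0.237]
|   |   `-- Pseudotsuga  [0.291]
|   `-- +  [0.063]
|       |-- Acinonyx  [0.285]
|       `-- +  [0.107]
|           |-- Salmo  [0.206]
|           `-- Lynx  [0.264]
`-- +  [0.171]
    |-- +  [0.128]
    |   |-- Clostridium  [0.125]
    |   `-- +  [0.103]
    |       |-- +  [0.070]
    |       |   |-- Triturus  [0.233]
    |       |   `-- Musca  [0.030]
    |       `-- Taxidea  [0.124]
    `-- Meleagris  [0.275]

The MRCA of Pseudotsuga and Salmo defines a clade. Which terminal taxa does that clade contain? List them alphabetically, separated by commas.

Tracing Pseudotsuga: it sits inside ((((Gasterosteus,Quercus),((Callithrix,Gulo),Sorghum)),Colobus),Pseudotsuga).
Tracing Salmo: it sits inside (Salmo,Lynx).
The smallest clade enclosing both is (((((Gasterosteus,Quercus),((Callithrix,Gulo),Sorghum)),Colobus),Pseudotsuga),(Acinonyx,(Salmo,Lynx))); the answer is its 10 terminal taxa in alphabetical order.

Acinonyx, Callithrix, Colobus, Gasterosteus, Gulo, Lynx, Pseudotsuga, Quercus, Salmo, Sorghum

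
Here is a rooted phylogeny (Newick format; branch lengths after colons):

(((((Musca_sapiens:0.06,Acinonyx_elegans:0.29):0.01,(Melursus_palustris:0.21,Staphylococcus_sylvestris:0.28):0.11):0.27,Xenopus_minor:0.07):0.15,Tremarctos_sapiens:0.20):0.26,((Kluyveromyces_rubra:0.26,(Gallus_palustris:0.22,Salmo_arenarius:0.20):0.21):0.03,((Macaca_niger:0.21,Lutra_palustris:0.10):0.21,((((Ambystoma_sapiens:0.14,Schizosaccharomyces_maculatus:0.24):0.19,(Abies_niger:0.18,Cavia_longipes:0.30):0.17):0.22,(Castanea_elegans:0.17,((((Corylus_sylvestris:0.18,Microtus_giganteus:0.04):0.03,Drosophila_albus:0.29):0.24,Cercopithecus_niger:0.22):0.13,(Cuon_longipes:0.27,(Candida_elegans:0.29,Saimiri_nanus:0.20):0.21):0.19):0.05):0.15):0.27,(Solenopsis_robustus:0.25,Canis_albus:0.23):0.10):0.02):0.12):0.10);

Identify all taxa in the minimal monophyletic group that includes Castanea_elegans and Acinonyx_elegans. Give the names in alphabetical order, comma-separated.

Tracing Castanea_elegans: it sits inside (Castanea_elegans,((((Corylus_sylvestris,Microtus_giganteus),Drosophila_albus),Cercopithecus_niger),(Cuon_longipes,(Candida_elegans,Saimiri_nanus)))).
Tracing Acinonyx_elegans: it sits inside (Musca_sapiens,Acinonyx_elegans).
The smallest clade enclosing both is the whole tree (their MRCA is the root), so the answer is all 25 tips in alphabetical order.

Abies_niger, Acinonyx_elegans, Ambystoma_sapiens, Candida_elegans, Canis_albus, Castanea_elegans, Cavia_longipes, Cercopithecus_niger, Corylus_sylvestris, Cuon_longipes, Drosophila_albus, Gallus_palustris, Kluyveromyces_rubra, Lutra_palustris, Macaca_niger, Melursus_palustris, Microtus_giganteus, Musca_sapiens, Saimiri_nanus, Salmo_arenarius, Schizosaccharomyces_maculatus, Solenopsis_robustus, Staphylococcus_sylvestris, Tremarctos_sapiens, Xenopus_minor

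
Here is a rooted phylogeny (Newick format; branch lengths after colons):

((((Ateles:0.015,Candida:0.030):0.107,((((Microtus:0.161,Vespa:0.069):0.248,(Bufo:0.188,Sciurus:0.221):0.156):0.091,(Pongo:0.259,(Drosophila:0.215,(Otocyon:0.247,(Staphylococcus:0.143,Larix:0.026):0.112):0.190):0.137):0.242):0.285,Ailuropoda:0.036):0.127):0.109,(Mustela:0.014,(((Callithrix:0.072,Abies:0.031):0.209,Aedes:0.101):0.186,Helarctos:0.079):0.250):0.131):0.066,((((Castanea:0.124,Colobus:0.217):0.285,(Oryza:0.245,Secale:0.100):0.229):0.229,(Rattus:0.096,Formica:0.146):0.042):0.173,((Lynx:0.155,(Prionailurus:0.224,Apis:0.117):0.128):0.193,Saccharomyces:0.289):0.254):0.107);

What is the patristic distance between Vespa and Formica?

1.463

The path runs Vespa → … → MRCA → … → Formica; the MRCA is the root of the tree.
Branch lengths along that path: 0.069 + 0.248 + 0.091 + 0.285 + 0.127 + 0.109 + 0.066 + 0.107 + 0.173 + 0.042 + 0.146 = 1.463.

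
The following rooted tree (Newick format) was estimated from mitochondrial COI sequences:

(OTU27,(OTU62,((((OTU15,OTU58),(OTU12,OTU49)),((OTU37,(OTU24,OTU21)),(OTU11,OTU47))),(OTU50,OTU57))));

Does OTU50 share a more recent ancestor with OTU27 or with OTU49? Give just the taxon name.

The MRCA of OTU50 and OTU49 subtends ((((OTU15,OTU58),(OTU12,OTU49)),((OTU37,(OTU24,OTU21)),(OTU11,OTU47))),(OTU50,OTU57)) (11 taxa).
The MRCA of OTU50 and OTU27 is the root, subtending the entire tree (13 taxa).
The first is nested inside the second, so OTU50 shares a more recent common ancestor with OTU49.

OTU49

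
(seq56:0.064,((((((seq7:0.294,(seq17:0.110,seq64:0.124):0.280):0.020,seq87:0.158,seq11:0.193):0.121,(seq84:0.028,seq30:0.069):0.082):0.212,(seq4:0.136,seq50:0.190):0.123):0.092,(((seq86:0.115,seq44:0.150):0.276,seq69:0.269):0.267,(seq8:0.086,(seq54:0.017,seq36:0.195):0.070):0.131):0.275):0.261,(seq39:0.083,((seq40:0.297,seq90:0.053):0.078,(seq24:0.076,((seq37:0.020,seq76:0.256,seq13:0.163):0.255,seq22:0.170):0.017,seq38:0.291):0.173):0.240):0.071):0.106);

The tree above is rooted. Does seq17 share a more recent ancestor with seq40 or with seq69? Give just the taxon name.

The MRCA of seq17 and seq69 subtends (((((seq7,(seq17,seq64)),seq87,seq11),(seq84,seq30)),(seq4,seq50)),(((seq86,seq44),seq69),(seq8,(seq54,seq36)))) (15 taxa).
The MRCA of seq17 and seq40 subtends ((((((seq7,(seq17,seq64)),seq87,seq11),(seq84,seq30)),(seq4,seq50)),(((seq86,seq44),seq69),(seq8,(seq54,seq36)))),(seq39,((seq40,seq90),(seq24,((seq37,seq76,seq13),seq22),seq38)))) (24 taxa).
The first is nested inside the second, so seq17 shares a more recent common ancestor with seq69.

seq69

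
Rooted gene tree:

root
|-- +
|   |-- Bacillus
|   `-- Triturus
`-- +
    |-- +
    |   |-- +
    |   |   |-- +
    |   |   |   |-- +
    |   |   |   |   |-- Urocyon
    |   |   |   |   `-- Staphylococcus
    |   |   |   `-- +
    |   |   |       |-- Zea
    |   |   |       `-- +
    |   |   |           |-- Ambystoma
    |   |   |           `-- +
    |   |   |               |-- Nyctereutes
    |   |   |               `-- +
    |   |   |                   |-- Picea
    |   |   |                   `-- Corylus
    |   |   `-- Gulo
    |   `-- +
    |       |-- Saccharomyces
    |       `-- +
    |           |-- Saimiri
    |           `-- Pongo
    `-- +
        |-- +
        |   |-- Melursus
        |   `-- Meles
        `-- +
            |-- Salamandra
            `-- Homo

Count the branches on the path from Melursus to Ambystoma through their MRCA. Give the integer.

9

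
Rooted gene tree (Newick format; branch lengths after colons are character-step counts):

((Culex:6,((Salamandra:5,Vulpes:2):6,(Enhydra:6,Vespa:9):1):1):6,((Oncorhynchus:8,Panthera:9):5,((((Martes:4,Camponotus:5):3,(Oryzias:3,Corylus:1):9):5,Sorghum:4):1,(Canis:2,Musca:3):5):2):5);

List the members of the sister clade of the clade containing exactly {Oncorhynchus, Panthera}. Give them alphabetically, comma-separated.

Camponotus, Canis, Corylus, Martes, Musca, Oryzias, Sorghum

The clade containing exactly {Oncorhynchus, Panthera} attaches to the tree at the node subtending ((Oncorhynchus,Panthera),((((Martes,Camponotus),(Oryzias,Corylus)),Sorghum),(Canis,Musca))).
The other lineage descending from that same node — the sister group — is ((((Martes,Camponotus),(Oryzias,Corylus)),Sorghum),(Canis,Musca)); its 7 tips in alphabetical order are the answer.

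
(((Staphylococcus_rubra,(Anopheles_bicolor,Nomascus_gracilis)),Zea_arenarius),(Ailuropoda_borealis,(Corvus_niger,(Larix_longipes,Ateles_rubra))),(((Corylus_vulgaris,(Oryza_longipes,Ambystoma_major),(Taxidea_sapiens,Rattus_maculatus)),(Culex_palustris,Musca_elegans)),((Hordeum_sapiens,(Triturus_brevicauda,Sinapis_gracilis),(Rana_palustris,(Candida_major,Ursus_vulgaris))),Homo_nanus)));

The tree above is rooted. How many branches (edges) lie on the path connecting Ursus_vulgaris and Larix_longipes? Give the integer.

The MRCA of Ursus_vulgaris and Larix_longipes is the root of the tree.
From Ursus_vulgaris up to that node: 6 branches. From Larix_longipes up to the same node: 4 branches. Total: 6 + 4 = 10.

10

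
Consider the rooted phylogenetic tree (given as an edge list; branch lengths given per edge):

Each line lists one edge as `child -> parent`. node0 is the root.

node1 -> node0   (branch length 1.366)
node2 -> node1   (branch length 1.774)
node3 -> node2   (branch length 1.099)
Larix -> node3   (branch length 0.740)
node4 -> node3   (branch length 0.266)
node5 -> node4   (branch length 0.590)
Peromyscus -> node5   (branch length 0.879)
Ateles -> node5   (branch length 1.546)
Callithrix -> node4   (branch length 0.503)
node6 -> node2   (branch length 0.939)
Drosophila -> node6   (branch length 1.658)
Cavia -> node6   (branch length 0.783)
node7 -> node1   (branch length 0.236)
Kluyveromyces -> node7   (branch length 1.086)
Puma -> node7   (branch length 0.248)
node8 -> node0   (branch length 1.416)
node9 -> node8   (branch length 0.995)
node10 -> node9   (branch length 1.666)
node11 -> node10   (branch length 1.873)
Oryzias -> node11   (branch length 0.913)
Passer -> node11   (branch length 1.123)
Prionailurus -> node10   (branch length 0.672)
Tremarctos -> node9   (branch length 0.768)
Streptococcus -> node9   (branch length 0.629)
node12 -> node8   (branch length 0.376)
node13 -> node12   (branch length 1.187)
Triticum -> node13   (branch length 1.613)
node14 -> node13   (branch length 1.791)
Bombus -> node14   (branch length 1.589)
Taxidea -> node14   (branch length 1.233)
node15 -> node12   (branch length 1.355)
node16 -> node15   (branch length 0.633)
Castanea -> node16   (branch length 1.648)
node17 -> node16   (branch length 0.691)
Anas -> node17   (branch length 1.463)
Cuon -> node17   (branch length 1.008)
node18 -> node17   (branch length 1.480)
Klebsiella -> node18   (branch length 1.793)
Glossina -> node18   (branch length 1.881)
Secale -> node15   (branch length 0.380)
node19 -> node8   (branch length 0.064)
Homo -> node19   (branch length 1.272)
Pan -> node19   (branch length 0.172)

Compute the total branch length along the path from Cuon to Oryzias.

9.510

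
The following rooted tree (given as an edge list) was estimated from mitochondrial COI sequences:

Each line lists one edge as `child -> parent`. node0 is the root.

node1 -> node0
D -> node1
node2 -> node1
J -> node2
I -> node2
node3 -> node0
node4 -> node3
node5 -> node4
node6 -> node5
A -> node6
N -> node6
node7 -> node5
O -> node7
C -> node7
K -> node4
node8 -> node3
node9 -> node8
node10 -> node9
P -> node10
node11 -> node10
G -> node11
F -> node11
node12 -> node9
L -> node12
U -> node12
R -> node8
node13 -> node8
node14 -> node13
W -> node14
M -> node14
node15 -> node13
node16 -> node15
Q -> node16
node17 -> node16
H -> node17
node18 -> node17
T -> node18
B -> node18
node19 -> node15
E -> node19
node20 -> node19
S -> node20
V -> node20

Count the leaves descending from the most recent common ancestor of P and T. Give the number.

The MRCA of P and T is the node subtending (((P,(G,F)),(L,U)),R,((W,M),((Q,(H,(T,B))),(E,(S,V))))).
That clade contains 15 terminal taxa: B, E, F, G, H, L, M, P, Q, R, S, T, U, V, W.

15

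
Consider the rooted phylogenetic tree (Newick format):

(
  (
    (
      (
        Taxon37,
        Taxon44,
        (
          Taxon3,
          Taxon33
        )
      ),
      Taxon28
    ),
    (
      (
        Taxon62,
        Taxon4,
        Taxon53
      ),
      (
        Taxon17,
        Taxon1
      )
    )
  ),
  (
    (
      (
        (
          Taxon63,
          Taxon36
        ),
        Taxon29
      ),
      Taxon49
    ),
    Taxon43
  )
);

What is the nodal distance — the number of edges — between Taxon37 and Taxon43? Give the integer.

6

The MRCA of Taxon37 and Taxon43 is the root of the tree.
From Taxon37 up to that node: 4 branches. From Taxon43 up to the same node: 2 branches. Total: 4 + 2 = 6.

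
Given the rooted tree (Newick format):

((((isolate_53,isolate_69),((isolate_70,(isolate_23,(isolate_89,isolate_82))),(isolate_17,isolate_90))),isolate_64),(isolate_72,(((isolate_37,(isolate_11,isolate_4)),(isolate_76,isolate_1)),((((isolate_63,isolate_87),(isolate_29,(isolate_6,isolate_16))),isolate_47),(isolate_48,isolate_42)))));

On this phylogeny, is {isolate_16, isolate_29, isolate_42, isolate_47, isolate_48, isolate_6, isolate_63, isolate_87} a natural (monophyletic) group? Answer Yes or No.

The most recent common ancestor of these taxa subtends ((((isolate_63,isolate_87),(isolate_29,(isolate_6,isolate_16))),isolate_47),(isolate_48,isolate_42)).
That clade has exactly 8 tips — every listed taxon and nothing else — so the group is monophyletic.

Yes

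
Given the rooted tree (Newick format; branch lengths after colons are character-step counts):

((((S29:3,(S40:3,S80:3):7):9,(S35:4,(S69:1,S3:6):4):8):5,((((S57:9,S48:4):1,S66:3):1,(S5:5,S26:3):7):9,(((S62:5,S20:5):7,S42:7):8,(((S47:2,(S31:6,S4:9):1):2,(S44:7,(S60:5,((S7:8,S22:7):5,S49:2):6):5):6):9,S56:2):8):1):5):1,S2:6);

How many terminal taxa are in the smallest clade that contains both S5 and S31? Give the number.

The MRCA of S5 and S31 is the node subtending ((((S57,S48),S66),(S5,S26)),(((S62,S20),S42),(((S47,(S31,S4)),(S44,(S60,((S7,S22),S49)))),S56))).
That clade contains 17 terminal taxa: S20, S22, S26, S31, S4, S42, S44, S47, S48, S49, S5, S56, S57, S60, S62, S66, S7.

17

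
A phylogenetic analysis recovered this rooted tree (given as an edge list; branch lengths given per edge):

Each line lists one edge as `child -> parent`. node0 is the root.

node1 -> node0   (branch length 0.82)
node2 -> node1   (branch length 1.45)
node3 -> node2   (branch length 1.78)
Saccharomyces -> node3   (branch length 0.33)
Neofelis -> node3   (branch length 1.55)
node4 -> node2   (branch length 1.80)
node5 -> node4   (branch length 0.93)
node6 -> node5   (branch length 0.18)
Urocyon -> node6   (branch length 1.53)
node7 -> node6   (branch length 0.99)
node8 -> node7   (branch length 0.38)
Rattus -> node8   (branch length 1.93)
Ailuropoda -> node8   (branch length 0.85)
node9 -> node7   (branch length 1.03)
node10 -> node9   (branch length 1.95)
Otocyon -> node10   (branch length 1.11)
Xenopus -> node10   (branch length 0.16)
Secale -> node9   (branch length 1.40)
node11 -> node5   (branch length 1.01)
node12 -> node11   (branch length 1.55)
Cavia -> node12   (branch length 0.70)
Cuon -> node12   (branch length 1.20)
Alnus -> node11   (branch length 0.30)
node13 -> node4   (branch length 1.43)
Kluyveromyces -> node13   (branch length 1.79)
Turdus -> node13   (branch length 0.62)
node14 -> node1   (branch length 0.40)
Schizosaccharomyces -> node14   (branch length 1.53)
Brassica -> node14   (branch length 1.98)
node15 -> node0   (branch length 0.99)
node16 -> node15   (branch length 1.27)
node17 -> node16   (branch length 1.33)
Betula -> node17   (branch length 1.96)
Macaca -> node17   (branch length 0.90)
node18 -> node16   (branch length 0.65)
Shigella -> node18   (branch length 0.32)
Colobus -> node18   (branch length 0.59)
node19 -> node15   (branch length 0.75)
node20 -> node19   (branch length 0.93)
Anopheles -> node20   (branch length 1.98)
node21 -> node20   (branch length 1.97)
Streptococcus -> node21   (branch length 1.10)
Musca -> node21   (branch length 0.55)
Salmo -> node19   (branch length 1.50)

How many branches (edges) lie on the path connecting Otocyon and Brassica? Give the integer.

The MRCA of Otocyon and Brassica is the node subtending (((Saccharomyces,Neofelis),(((Urocyon,((Rattus,Ailuropoda),((Otocyon,Xenopus),Secale))),((Cavia,Cuon),Alnus)),(Kluyveromyces,Turdus))),(Schizosaccharomyces,Brassica)).
From Otocyon up to that node: 8 branches. From Brassica up to the same node: 2 branches. Total: 8 + 2 = 10.

10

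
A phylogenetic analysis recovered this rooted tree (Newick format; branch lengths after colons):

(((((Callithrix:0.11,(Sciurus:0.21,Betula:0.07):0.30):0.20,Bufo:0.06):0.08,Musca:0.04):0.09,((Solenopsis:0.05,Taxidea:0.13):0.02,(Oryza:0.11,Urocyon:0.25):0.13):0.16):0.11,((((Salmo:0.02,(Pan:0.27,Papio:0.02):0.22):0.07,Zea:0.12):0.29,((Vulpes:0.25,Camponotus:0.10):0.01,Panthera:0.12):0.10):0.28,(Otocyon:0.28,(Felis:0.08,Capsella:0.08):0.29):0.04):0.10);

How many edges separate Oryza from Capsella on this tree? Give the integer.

8

The MRCA of Oryza and Capsella is the root of the tree.
From Oryza up to that node: 4 branches. From Capsella up to the same node: 4 branches. Total: 4 + 4 = 8.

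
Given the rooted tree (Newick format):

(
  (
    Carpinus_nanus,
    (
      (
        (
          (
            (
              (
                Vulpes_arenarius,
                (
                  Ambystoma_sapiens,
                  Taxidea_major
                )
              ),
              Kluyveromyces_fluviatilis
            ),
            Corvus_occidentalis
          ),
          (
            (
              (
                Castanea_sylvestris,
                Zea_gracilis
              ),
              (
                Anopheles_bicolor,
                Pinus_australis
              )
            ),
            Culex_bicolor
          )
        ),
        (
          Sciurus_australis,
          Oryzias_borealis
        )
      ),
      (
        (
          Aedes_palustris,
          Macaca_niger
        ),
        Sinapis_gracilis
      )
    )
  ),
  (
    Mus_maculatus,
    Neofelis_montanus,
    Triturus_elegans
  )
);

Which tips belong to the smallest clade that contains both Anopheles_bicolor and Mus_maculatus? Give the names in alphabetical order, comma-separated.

Aedes_palustris, Ambystoma_sapiens, Anopheles_bicolor, Carpinus_nanus, Castanea_sylvestris, Corvus_occidentalis, Culex_bicolor, Kluyveromyces_fluviatilis, Macaca_niger, Mus_maculatus, Neofelis_montanus, Oryzias_borealis, Pinus_australis, Sciurus_australis, Sinapis_gracilis, Taxidea_major, Triturus_elegans, Vulpes_arenarius, Zea_gracilis

Tracing Anopheles_bicolor: it sits inside (Anopheles_bicolor,Pinus_australis).
Tracing Mus_maculatus: it sits inside (Mus_maculatus,Neofelis_montanus,Triturus_elegans).
The smallest clade enclosing both is the whole tree (their MRCA is the root), so the answer is all 19 tips in alphabetical order.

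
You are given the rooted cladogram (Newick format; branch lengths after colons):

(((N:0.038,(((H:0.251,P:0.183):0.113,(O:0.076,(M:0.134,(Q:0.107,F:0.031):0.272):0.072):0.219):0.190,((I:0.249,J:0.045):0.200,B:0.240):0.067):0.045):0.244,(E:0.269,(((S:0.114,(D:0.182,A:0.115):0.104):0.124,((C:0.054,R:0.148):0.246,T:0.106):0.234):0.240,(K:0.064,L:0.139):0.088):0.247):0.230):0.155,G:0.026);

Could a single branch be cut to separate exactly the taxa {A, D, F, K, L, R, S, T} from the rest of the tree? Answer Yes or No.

No

The MRCA of the listed taxa subtends ((N,(((H,P),(O,(M,(Q,F)))),((I,J),B))),(E,(((S,(D,A)),((C,R),T)),(K,L)))).
That clade also contains B, C, E, H, I, J, M, N, O, P, Q, which are not in the proposed group, so the group is not monophyletic.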